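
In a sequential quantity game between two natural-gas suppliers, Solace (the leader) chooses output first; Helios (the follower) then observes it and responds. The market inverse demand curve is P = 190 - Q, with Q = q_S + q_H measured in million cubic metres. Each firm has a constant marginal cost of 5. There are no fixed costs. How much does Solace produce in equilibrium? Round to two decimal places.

Solve by backward induction. Given q_S, the follower Helios maximises π_H = (190 - q_S - q_H)q_H - 5q_H.
Setting the follower's marginal profit to zero, 185 - q_S - 2q_H = 0, i.e. q_H = (185 - q_S)/2.
The leader anticipates this reaction. Substituting into P = 190 - Q gives P = 195/2 - (1/2)q_S, so π_S = (195/2 - (1/2)q_S)q_S - 5q_S.
Leader FOC: 185/2 - q_S = 0, so q_S = 185/2.
Then q_H = (185 - 185/2)/2 = 185/4.

92.50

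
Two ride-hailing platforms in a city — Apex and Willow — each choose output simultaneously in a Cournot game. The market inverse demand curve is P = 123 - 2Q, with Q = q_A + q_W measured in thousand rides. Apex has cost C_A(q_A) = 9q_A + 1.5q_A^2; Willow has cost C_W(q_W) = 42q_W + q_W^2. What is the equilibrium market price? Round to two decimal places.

Apex's profit: π_A = (123 - 2Q)q_A - (9q_A + (3/2)q_A²). Setting ∂π_A/∂q_A = 0: 114 - 7q_A - 2(q_W) = 0.
Willow's first-order condition: 81 - 6q_W - 2(q_A) = 0.
Rearranging gives the reaction functions q_A = (114 - 2q_W)/7 and q_W = (81 - 2q_A)/6.
Solving the pair: q_A = 261/19, q_W = 339/38.
Total output Q = 861/38, so price P = 123 - 2·(861/38) = 1476/19.

77.68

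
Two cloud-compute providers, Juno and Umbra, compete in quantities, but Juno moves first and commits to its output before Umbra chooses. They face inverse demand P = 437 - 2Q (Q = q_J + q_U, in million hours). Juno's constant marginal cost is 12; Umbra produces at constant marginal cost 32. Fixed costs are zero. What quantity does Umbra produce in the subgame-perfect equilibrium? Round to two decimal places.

45.63

Solve by backward induction. Given q_J, the follower Umbra maximises π_U = (437 - 2q_J - 2q_U)q_U - 32q_U.
Follower FOC: 405 - 2q_J - 4q_U = 0, so q_U(q_J) = (405 - 2q_J)/4.
The leader anticipates this reaction. Substituting into P = 437 - 2Q gives P = 469/2 - q_J, so π_J = (469/2 - q_J)q_J - 12q_J.
The leader's first-order condition 445/2 - 2q_J = 0 yields q_J = 445/4.
Then q_U = (405 - 2·(445/4))/4 = 365/8.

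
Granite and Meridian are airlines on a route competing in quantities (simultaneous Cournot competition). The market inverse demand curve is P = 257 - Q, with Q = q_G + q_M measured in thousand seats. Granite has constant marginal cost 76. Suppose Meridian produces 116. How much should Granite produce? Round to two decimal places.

With the rival's output fixed at 116, Granite's profit is π_G = (257 - 116 - q_G)q_G - (76q_G) = (141 - q_G)q_G - (76q_G).
∂π_G/∂q_G = 65 - 2q_G = 0, so q_G = 65/2.

32.50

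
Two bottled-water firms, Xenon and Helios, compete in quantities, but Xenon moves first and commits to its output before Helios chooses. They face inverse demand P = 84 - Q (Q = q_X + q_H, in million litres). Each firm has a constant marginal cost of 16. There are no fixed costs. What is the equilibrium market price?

33

Solve by backward induction. Given q_X, the follower Helios maximises π_H = (84 - q_X - q_H)q_H - 16q_H.
Setting the follower's marginal profit to zero, 68 - q_X - 2q_H = 0, i.e. q_H = (68 - q_X)/2.
The leader anticipates this reaction. Substituting into P = 84 - Q gives P = 50 - (1/2)q_X, so π_X = (50 - (1/2)q_X)q_X - 16q_X.
Leader FOC: 34 - q_X = 0, so q_X = 34.
Then q_H = (68 - 34)/2 = 17.
Total output Q = 51, so price P = 84 - 51 = 33.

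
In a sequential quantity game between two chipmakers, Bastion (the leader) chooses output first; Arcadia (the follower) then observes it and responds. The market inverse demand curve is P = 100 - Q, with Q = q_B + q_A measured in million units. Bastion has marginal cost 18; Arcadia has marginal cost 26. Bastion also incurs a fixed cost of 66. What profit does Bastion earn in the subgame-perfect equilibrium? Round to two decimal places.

Solve by backward induction. Given q_B, the follower Arcadia maximises π_A = (100 - q_B - q_A)q_A - 26q_A.
∂π_A/∂q_A = 74 - q_B - 2q_A = 0 gives the reaction function q_A = (74 - q_B)/2.
The leader anticipates this reaction. Substituting into P = 100 - Q gives P = 63 - (1/2)q_B, so π_B = (63 - (1/2)q_B)q_B - 18q_B.
Leader FOC: 45 - q_B = 0, so q_B = 45.
Then q_A = (74 - 45)/2 = 29/2.
Price P = 100 - 119/2 = 81/2.
Bastion's profit: (81/2 - 18)·45 - 66 = 1893/2.

946.50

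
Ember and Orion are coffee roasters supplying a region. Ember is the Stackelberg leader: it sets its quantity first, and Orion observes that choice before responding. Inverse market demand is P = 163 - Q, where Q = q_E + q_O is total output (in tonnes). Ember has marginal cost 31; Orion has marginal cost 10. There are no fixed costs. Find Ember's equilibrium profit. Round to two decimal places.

The follower Orion best-responds to any q_E: π_O = (163 - Q)q_O - 10q_O.
∂π_O/∂q_O = 153 - q_E - 2q_O = 0 gives the reaction function q_O = (153 - q_E)/2.
The leader anticipates this reaction. Substituting into P = 163 - Q gives P = 173/2 - (1/2)q_E, so π_E = (173/2 - (1/2)q_E)q_E - 31q_E.
Maximising: ∂π_E/∂q_E = 111/2 - q_E = 0, giving q_E = 111/2.
Then q_O = (153 - 111/2)/2 = 195/4.
Price P = 163 - 417/4 = 235/4.
Ember's profit: (235/4 - 31)·(111/2) = 1540.1250.

1540.13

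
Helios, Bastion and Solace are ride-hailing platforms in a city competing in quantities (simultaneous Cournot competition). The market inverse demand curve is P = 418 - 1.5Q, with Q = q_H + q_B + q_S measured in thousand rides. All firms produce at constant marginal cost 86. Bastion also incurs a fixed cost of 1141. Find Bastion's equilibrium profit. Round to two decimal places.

3451.67

A representative firm's profit is π_i = q_i(418 - 1.5Q) - 86q_i.
Setting ∂π_i/∂q_i = 0 with rivals' quantities fixed: 332 - 3q_i - (3/2)·Σ_{j≠i} q_j = 0.
By symmetry each firm produces the same amount; substituting Σ_{j≠i} q_j = 2q_i yields q_i = 332/6 = 166/3.
Price P = 418 - (3/2)·166 = 169.
Bastion's profit: (169 - 86)·(166/3) - 1141 = 3451.6667.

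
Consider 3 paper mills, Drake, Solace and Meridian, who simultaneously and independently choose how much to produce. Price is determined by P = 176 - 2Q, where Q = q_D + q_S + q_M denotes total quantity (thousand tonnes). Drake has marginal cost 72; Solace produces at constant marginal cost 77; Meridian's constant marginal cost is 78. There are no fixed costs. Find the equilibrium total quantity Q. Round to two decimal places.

Drake's profit: π_D = (176 - 2Q)q_D - (72q_D). Setting ∂π_D/∂q_D = 0: 104 - 4q_D - 2(q_S + q_M) = 0.
Solace's first-order condition: 99 - 4q_S - 2(q_D + q_M) = 0.
Meridian's first-order condition: 98 - 4q_M - 2(q_D + q_S) = 0.
Adding the 3 first-order conditions: 301 − 8Q = 0, so Q = 301/8.
Back-substituting: q_D = (104 − 301/4)/2 = 115/8, q_S = (99 − 301/4)/2 = 95/8, q_M = (98 − 301/4)/2 = 91/8.
Total output Q = 115/8 + 95/8 + 91/8 = 301/8.

37.63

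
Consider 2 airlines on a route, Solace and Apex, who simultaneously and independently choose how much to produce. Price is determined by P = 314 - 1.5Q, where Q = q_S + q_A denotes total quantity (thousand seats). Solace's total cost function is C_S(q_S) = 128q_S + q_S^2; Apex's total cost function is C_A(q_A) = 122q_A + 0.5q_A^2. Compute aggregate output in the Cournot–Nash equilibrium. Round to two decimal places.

Solace's profit: π_S = (314 - 1.5Q)q_S - (128q_S + q_S²). Setting ∂π_S/∂q_S = 0: 186 - 5q_S - (3/2)(q_A) = 0.
Apex's first-order condition: 192 - 4q_A - (3/2)(q_S) = 0.
Best responses: q_S = (186 - (3/2)q_A)/5, q_A = (192 - (3/2)q_S)/4.
Substituting one into the other gives q_S = 1824/71 and q_A = 38.3662.
Total output Q = 1824/71 + 38.3662 = 64.0563.

64.06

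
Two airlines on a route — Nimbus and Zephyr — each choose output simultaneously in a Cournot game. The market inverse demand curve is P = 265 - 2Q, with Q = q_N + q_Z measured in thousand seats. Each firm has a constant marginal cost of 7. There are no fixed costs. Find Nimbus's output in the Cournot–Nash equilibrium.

Each firm earns π_i = (265 - 2Q)q_i - 7q_i.
Setting ∂π_i/∂q_i = 0 with rivals' quantities fixed: 258 - 4q_i - 2q_j = 0.
With identical firms every q_j equals q_i, so q_j = q_i and 258 = 6q_i, giving q_i = 43.

43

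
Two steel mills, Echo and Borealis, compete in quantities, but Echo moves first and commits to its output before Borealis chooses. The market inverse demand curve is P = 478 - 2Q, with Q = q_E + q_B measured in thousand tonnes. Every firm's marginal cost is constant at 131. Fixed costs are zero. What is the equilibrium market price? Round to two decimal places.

217.75

Solve by backward induction. Given q_E, the follower Borealis maximises π_B = (478 - 2q_E - 2q_B)q_B - 131q_B.
∂π_B/∂q_B = 347 - 2q_E - 4q_B = 0 gives the reaction function q_B = (347 - 2q_E)/4.
Echo substitutes q_B(q_E) into its own profit: π_E = q_E(478 - 2q_E - (347 - 2q_E)/2) - 131q_E = (609/2 - q_E)q_E - 131q_E.
Maximising: ∂π_E/∂q_E = 347/2 - 2q_E = 0, giving q_E = 347/4.
Then q_B = (347 - 2·(347/4))/4 = 347/8.
Total output Q = 1041/8, so price P = 478 - 2·(1041/8) = 871/4.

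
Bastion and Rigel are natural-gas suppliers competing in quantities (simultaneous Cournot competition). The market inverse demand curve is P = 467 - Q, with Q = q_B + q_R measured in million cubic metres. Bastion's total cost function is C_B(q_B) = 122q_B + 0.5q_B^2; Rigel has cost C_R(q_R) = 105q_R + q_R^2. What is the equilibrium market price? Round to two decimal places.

Bastion's profit: π_B = (467 - Q)q_B - (122q_B + (1/2)q_B²). Setting ∂π_B/∂q_B = 0: 345 - 3q_B - (q_R) = 0.
Rigel's profit: π_R = (467 - Q)q_R - (105q_R + q_R²). Setting ∂π_R/∂q_R = 0: 362 - 4q_R - (q_B) = 0.
Best responses: q_B = (345 - q_R)/3, q_R = (362 - q_B)/4.
Substituting one into the other gives q_B = 1018/11 and q_R = 741/11.
Total output Q = 1759/11, so price P = 467 - 1759/11 = 307.0909.

307.09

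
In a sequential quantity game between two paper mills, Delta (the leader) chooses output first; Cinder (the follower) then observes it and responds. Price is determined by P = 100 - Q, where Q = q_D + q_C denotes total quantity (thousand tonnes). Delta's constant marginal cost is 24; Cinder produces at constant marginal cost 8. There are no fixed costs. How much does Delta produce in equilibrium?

30

Solve by backward induction. Given q_D, the follower Cinder maximises π_C = (100 - q_D - q_C)q_C - 8q_C.
Setting the follower's marginal profit to zero, 92 - q_D - 2q_C = 0, i.e. q_C = (92 - q_D)/2.
The leader anticipates this reaction. Substituting into P = 100 - Q gives P = 54 - (1/2)q_D, so π_D = (54 - (1/2)q_D)q_D - 24q_D.
The leader's first-order condition 30 - q_D = 0 yields q_D = 30.
Then q_C = (92 - 30)/2 = 31.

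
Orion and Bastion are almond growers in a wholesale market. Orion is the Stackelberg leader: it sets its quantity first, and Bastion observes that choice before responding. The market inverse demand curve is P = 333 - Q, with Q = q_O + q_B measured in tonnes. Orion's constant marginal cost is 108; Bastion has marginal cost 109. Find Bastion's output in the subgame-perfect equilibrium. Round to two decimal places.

Solve by backward induction. Given q_O, the follower Bastion maximises π_B = (333 - q_O - q_B)q_B - 109q_B.
Setting the follower's marginal profit to zero, 224 - q_O - 2q_B = 0, i.e. q_B = (224 - q_O)/2.
Orion substitutes q_B(q_O) into its own profit: π_O = q_O(333 - q_O - (224 - q_O)/2) - 108q_O = (221 - (1/2)q_O)q_O - 108q_O.
The leader's first-order condition 113 - q_O = 0 yields q_O = 113.
Then q_B = (224 - 113)/2 = 111/2.

55.50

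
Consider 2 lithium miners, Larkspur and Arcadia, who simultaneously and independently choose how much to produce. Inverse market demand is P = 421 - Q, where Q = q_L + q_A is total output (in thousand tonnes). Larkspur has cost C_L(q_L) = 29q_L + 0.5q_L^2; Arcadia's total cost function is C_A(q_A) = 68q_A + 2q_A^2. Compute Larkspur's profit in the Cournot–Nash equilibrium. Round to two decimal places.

20740.49

Larkspur's profit: π_L = (421 - Q)q_L - (29q_L + (1/2)q_L²). Setting ∂π_L/∂q_L = 0: 392 - 3q_L - (q_A) = 0.
Arcadia's profit: π_A = (421 - Q)q_A - (68q_A + 2q_A²). Setting ∂π_A/∂q_A = 0: 353 - 6q_A - (q_L) = 0.
So q_L = (392 - q_A)/3 and q_A = (353 - q_L)/6.
Solving the pair: q_L = 1999/17, q_A = 667/17.
Price P = 421 - 156.8235 = 264.1765.
Larkspur's profit: 264.1765·(1999/17) - 29·(1999/17) - (1/2)(1999/17)² = 20740.4896.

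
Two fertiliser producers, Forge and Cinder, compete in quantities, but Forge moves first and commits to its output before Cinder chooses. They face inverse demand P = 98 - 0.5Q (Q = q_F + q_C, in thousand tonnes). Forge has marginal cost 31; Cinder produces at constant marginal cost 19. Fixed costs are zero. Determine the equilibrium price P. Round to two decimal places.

44.75

Solve by backward induction. Given q_F, the follower Cinder maximises π_C = (98 - (1/2)q_F - (1/2)q_C)q_C - 19q_C.
∂π_C/∂q_C = 79 - (1/2)q_F - q_C = 0 gives the reaction function q_C = (79 - (1/2)q_F).
Forge substitutes q_C(q_F) into its own profit: π_F = q_F(98 - (1/2)q_F - (79 - (1/2)q_F)/2) - 31q_F = (117/2 - (1/4)q_F)q_F - 31q_F.
Leader FOC: 55/2 - (1/2)q_F = 0, so q_F = 55.
Then q_C = (79 - (1/2)·55) = 103/2.
Total output Q = 213/2, so price P = 98 - (1/2)·(213/2) = 179/4.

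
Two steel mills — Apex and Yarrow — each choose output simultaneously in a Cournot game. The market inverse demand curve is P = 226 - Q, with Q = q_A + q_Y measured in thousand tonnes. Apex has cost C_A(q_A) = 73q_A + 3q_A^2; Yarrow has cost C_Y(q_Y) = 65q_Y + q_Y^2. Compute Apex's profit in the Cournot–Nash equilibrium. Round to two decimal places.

Apex's profit: π_A = (226 - Q)q_A - (73q_A + 3q_A²). Setting ∂π_A/∂q_A = 0: 153 - 8q_A - (q_Y) = 0.
Yarrow's profit: π_Y = (226 - Q)q_Y - (65q_Y + q_Y²). Setting ∂π_Y/∂q_Y = 0: 161 - 4q_Y - (q_A) = 0.
Rearranging gives the reaction functions q_A = (153 - q_Y)/8 and q_Y = (161 - q_A)/4.
Substituting one into the other gives q_A = 451/31 and q_Y = 1135/31.
Price P = 226 - 1586/31 = 174.8387.
Apex's profit: 174.8387·(451/31) - 73·(451/31) - 3(451/31)² = 846.6223.

846.62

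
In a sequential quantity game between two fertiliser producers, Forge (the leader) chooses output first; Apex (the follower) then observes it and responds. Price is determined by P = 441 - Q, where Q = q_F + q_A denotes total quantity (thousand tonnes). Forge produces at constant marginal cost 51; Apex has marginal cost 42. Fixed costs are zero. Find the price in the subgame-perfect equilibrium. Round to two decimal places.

The follower Apex best-responds to any q_F: π_A = (441 - Q)q_A - 42q_A.
Setting the follower's marginal profit to zero, 399 - q_F - 2q_A = 0, i.e. q_A = (399 - q_F)/2.
The leader anticipates this reaction. Substituting into P = 441 - Q gives P = 483/2 - (1/2)q_F, so π_F = (483/2 - (1/2)q_F)q_F - 51q_F.
Maximising: ∂π_F/∂q_F = 381/2 - q_F = 0, giving q_F = 381/2.
Then q_A = (399 - 381/2)/2 = 417/4.
Total output Q = 1179/4, so price P = 441 - 1179/4 = 585/4.

146.25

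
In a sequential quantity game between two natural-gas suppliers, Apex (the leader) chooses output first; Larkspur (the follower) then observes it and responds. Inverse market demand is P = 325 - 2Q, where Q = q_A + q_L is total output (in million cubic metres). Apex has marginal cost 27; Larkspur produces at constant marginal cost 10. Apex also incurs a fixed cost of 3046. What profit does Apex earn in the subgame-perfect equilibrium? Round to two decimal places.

1889.06

Solve by backward induction. Given q_A, the follower Larkspur maximises π_L = (325 - 2q_A - 2q_L)q_L - 10q_L.
∂π_L/∂q_L = 315 - 2q_A - 4q_L = 0 gives the reaction function q_L = (315 - 2q_A)/4.
Apex substitutes q_L(q_A) into its own profit: π_A = q_A(325 - 2q_A - (315 - 2q_A)/2) - 27q_A = (335/2 - q_A)q_A - 27q_A.
Leader FOC: 281/2 - 2q_A = 0, so q_A = 281/4.
Then q_L = (315 - 2·(281/4))/4 = 349/8.
Price P = 325 - 2·(911/8) = 389/4.
Apex's profit: (389/4 - 27)·(281/4) - 3046 = 1889.0625.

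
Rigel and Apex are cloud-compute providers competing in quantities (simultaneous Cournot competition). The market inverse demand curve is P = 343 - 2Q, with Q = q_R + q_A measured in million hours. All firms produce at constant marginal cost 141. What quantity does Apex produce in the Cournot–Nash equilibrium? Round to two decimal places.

33.67

A representative firm's profit is π_i = q_i(343 - 2Q) - 141q_i.
First-order condition (treating rivals' output as given): 202 - 4q_i - 2q_j = 0.
By symmetry each firm produces the same amount; substituting q_j = q_i yields q_i = 202/6 = 101/3.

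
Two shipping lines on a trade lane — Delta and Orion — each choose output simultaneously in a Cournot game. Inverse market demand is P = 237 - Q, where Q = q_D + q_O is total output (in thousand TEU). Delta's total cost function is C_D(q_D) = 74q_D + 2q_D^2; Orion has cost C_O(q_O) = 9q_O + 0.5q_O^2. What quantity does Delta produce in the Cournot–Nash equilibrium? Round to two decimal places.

15.35

Delta's profit: π_D = (237 - Q)q_D - (74q_D + 2q_D²). Setting ∂π_D/∂q_D = 0: 163 - 6q_D - (q_O) = 0.
Orion's first-order condition: 228 - 3q_O - (q_D) = 0.
Best responses: q_D = (163 - q_O)/6, q_O = (228 - q_D)/3.
Solving the pair: q_D = 261/17, q_O = 1205/17.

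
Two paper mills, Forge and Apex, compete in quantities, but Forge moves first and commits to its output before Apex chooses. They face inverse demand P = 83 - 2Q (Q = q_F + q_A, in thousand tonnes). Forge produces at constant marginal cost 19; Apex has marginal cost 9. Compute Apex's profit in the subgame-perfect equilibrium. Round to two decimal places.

Solve by backward induction. Given q_F, the follower Apex maximises π_A = (83 - 2q_F - 2q_A)q_A - 9q_A.
Setting the follower's marginal profit to zero, 74 - 2q_F - 4q_A = 0, i.e. q_A = (74 - 2q_F)/4.
The leader anticipates this reaction. Substituting into P = 83 - 2Q gives P = 46 - q_F, so π_F = (46 - q_F)q_F - 19q_F.
Maximising: ∂π_F/∂q_F = 27 - 2q_F = 0, giving q_F = 27/2.
Then q_A = (74 - 2·(27/2))/4 = 47/4.
Price P = 83 - 2·(101/4) = 65/2.
Apex's profit: (65/2 - 9)·(47/4) = 276.1250.

276.13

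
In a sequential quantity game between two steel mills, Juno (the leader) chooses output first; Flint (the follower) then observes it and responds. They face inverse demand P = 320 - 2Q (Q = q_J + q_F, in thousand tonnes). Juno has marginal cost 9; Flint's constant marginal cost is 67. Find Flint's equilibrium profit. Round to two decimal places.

Solve by backward induction. Given q_J, the follower Flint maximises π_F = (320 - 2q_J - 2q_F)q_F - 67q_F.
∂π_F/∂q_F = 253 - 2q_J - 4q_F = 0 gives the reaction function q_F = (253 - 2q_J)/4.
Juno substitutes q_F(q_J) into its own profit: π_J = q_J(320 - 2q_J - (253 - 2q_J)/2) - 9q_J = (387/2 - q_J)q_J - 9q_J.
Leader FOC: 369/2 - 2q_J = 0, so q_J = 369/4.
Then q_F = (253 - 2·(369/4))/4 = 137/8.
Price P = 320 - 2·(875/8) = 405/4.
Flint's profit: (405/4 - 67)·(137/8) = 586.5313.

586.53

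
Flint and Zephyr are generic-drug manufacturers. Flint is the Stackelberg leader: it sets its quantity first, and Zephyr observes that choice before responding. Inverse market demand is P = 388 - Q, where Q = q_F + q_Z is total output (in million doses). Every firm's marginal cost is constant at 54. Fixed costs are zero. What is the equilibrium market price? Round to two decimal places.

The follower Zephyr best-responds to any q_F: π_Z = (388 - Q)q_Z - 54q_Z.
Follower FOC: 334 - q_F - 2q_Z = 0, so q_Z(q_F) = (334 - q_F)/2.
Flint substitutes q_Z(q_F) into its own profit: π_F = q_F(388 - q_F - (334 - q_F)/2) - 54q_F = (221 - (1/2)q_F)q_F - 54q_F.
The leader's first-order condition 167 - q_F = 0 yields q_F = 167.
Then q_Z = (334 - 167)/2 = 167/2.
Total output Q = 501/2, so price P = 388 - 501/2 = 275/2.

137.50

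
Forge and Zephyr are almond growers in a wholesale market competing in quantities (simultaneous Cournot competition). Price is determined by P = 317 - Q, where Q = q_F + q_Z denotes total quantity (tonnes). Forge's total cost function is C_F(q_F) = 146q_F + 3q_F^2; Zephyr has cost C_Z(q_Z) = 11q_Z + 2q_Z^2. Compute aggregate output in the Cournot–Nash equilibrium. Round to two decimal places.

63.77

Forge's profit: π_F = (317 - Q)q_F - (146q_F + 3q_F²). Setting ∂π_F/∂q_F = 0: 171 - 8q_F - (q_Z) = 0.
Zephyr's first-order condition: 306 - 6q_Z - (q_F) = 0.
So q_F = (171 - q_Z)/8 and q_Z = (306 - q_F)/6.
Solving the pair: q_F = 720/47, q_Z = 48.4468.
Total output Q = 720/47 + 48.4468 = 63.7660.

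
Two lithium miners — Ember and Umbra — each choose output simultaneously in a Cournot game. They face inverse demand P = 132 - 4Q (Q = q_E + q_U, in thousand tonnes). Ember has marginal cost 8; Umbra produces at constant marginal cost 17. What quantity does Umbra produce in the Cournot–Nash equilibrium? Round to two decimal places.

8.83

Ember's profit: π_E = (132 - 4Q)q_E - (8q_E). Setting ∂π_E/∂q_E = 0: 124 - 8q_E - 4(q_U) = 0.
Umbra's profit: π_U = (132 - 4Q)q_U - (17q_U). Setting ∂π_U/∂q_U = 0: 115 - 8q_U - 4(q_E) = 0.
Rearranging gives the reaction functions q_E = (124 - 4q_U)/8 and q_U = (115 - 4q_E)/8.
Solving the pair: q_E = 133/12, q_U = 53/6.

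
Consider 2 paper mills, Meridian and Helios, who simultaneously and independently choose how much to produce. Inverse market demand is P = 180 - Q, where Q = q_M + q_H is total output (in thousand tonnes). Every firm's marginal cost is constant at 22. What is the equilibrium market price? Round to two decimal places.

74.67

Each firm earns π_i = (180 - Q)q_i - 22q_i.
Setting ∂π_i/∂q_i = 0 with rivals' quantities fixed: 158 - 2q_i - q_j = 0.
By symmetry each firm produces the same amount; substituting q_j = q_i yields q_i = 158/3.
Total output Q = 316/3, so price P = 180 - 316/3 = 224/3.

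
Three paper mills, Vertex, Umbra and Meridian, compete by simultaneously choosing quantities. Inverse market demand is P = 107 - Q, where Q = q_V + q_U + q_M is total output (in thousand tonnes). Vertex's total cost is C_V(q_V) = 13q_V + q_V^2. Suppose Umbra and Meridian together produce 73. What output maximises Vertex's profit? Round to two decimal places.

With rivals' combined output fixed at 73, Vertex's profit is π_V = (107 - 73 - q_V)q_V - (13q_V + q_V²) = (34 - q_V)q_V - (13q_V + q_V²).
∂π_V/∂q_V = 21 - 4q_V = 0, so q_V = 21/4.

5.25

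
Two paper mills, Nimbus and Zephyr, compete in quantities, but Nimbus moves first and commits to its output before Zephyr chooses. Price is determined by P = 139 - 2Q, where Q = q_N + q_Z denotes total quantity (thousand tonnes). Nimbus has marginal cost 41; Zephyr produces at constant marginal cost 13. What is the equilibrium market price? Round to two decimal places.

58.50

The follower Zephyr best-responds to any q_N: π_Z = (139 - 2Q)q_Z - 13q_Z.
Setting the follower's marginal profit to zero, 126 - 2q_N - 4q_Z = 0, i.e. q_Z = (126 - 2q_N)/4.
The leader anticipates this reaction. Substituting into P = 139 - 2Q gives P = 76 - q_N, so π_N = (76 - q_N)q_N - 41q_N.
Leader FOC: 35 - 2q_N = 0, so q_N = 35/2.
Then q_Z = (126 - 2·(35/2))/4 = 91/4.
Total output Q = 161/4, so price P = 139 - 2·(161/4) = 117/2.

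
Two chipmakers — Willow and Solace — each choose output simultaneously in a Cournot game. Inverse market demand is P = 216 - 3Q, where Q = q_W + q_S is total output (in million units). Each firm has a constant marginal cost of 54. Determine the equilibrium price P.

A representative firm's profit is π_i = q_i(216 - 3Q) - 54q_i.
Setting ∂π_i/∂q_i = 0 with rivals' quantities fixed: 162 - 6q_i - 3q_j = 0.
By symmetry each firm produces the same amount; substituting q_j = q_i yields q_i = 162/9 = 18.
Total output Q = 36, so price P = 216 - 3·36 = 108.

108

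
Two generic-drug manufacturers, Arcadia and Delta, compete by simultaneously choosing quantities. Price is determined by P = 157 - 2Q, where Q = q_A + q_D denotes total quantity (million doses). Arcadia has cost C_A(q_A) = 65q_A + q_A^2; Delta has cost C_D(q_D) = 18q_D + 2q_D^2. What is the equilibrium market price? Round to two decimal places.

106.64

Arcadia's profit: π_A = (157 - 2Q)q_A - (65q_A + q_A²). Setting ∂π_A/∂q_A = 0: 92 - 6q_A - 2(q_D) = 0.
Delta's first-order condition: 139 - 8q_D - 2(q_A) = 0.
Best responses: q_A = (92 - 2q_D)/6, q_D = (139 - 2q_A)/8.
Solving the pair: q_A = 229/22, q_D = 325/22.
Total output Q = 277/11, so price P = 157 - 2·(277/11) = 1173/11.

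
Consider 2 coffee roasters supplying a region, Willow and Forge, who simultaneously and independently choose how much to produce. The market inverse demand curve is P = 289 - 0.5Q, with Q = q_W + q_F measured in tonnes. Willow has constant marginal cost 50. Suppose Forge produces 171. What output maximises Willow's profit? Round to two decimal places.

153.50

With the rival's output fixed at 171, Willow's profit is π_W = (289 - (1/2)·171 - (1/2)q_W)q_W - (50q_W) = (407/2 - (1/2)q_W)q_W - (50q_W).
∂π_W/∂q_W = 307/2 - q_W = 0, so q_W = 307/2.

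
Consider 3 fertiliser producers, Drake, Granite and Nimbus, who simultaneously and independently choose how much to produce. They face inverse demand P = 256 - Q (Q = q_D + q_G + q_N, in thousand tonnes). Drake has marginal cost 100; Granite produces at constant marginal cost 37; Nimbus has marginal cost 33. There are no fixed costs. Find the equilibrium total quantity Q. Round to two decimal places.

149.50

Drake's profit: π_D = (256 - Q)q_D - (100q_D). Setting ∂π_D/∂q_D = 0: 156 - 2q_D - (q_G + q_N) = 0.
Granite's profit: π_G = (256 - Q)q_G - (37q_G). Setting ∂π_G/∂q_G = 0: 219 - 2q_G - (q_D + q_N) = 0.
Nimbus's first-order condition: 223 - 2q_N - (q_D + q_G) = 0.
Adding the 3 conditions: 598 − 2Q − 2Q = 0, i.e. Q = 299/2.
Back-substituting: q_D = (156 − 299/2) = 13/2, q_G = (219 − 299/2) = 139/2, q_N = (223 − 299/2) = 147/2.
Total output Q = 13/2 + 139/2 + 147/2 = 299/2.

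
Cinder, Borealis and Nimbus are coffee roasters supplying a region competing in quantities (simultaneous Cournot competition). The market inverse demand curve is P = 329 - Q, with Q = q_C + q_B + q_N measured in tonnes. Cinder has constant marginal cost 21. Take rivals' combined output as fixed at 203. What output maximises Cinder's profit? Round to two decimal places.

With rivals' combined output fixed at 203, Cinder's profit is π_C = (329 - 203 - q_C)q_C - (21q_C) = (126 - q_C)q_C - (21q_C).
∂π_C/∂q_C = 105 - 2q_C = 0, so q_C = 105/2.

52.50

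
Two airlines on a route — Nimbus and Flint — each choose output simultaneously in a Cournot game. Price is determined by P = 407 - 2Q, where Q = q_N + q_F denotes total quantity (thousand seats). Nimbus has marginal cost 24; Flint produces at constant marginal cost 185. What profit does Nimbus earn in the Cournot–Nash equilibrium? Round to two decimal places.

16440.89

Nimbus's profit: π_N = (407 - 2Q)q_N - (24q_N). Setting ∂π_N/∂q_N = 0: 383 - 4q_N - 2(q_F) = 0.
Flint's first-order condition: 222 - 4q_F - 2(q_N) = 0.
Rearranging gives the reaction functions q_N = (383 - 2q_F)/4 and q_F = (222 - 2q_N)/4.
Substituting one into the other gives q_N = 272/3 and q_F = 61/6.
Price P = 407 - 2·(605/6) = 616/3.
Nimbus's profit: (616/3 - 24)·(272/3) = 16440.8889.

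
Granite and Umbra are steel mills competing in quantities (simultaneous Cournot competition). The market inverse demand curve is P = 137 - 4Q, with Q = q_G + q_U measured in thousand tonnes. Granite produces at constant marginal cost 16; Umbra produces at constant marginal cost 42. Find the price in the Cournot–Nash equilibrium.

65

Granite's profit: π_G = (137 - 4Q)q_G - (16q_G). Setting ∂π_G/∂q_G = 0: 121 - 8q_G - 4(q_U) = 0.
Umbra's first-order condition: 95 - 8q_U - 4(q_G) = 0.
So q_G = (121 - 4q_U)/8 and q_U = (95 - 4q_G)/8.
Solving the pair: q_G = 49/4, q_U = 23/4.
Total output Q = 18, so price P = 137 - 4·18 = 65.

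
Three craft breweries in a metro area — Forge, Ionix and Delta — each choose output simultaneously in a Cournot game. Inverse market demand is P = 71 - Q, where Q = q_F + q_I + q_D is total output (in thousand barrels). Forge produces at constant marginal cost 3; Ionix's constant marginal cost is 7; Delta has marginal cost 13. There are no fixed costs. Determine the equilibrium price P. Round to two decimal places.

Forge's profit: π_F = (71 - Q)q_F - (3q_F). Setting ∂π_F/∂q_F = 0: 68 - 2q_F - (q_I + q_D) = 0.
Ionix's first-order condition: 64 - 2q_I - (q_F + q_D) = 0.
Delta's first-order condition: 58 - 2q_D - (q_F + q_I) = 0.
Summing all 3 equations gives 190 − 4Q = 0, hence Q = 95/2.
Back-substituting: q_F = (68 − 95/2) = 41/2, q_I = (64 − 95/2) = 33/2, q_D = (58 − 95/2) = 21/2.
Total output Q = 95/2, so price P = 71 - 95/2 = 47/2.

23.50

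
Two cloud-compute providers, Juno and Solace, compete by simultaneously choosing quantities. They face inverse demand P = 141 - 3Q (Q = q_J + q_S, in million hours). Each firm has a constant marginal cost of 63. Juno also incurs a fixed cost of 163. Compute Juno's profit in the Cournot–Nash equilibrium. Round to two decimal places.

62.33

A representative firm's profit is π_i = q_i(141 - 3Q) - 63q_i.
Setting ∂π_i/∂q_i = 0 with rivals' quantities fixed: 78 - 6q_i - 3q_j = 0.
With identical firms every q_j equals q_i, so q_j = q_i and 78 = 9q_i, giving q_i = 26/3.
Price P = 141 - 3·(52/3) = 89.
Juno's profit: (89 - 63)·(26/3) - 163 = 187/3.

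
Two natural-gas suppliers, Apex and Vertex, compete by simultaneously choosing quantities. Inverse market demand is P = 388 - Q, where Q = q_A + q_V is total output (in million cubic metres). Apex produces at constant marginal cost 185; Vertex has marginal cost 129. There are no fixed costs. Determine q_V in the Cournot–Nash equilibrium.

105

Apex's profit: π_A = (388 - Q)q_A - (185q_A). Setting ∂π_A/∂q_A = 0: 203 - 2q_A - (q_V) = 0.
Vertex's first-order condition: 259 - 2q_V - (q_A) = 0.
Rearranging gives the reaction functions q_A = (203 - q_V)/2 and q_V = (259 - q_A)/2.
Solving the pair: q_A = 49, q_V = 105.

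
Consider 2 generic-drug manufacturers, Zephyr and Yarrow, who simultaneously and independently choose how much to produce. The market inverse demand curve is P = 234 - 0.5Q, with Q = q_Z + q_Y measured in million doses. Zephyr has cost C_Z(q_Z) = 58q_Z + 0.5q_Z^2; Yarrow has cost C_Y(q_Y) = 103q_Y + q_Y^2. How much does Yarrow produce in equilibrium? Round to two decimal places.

30.26

Zephyr's profit: π_Z = (234 - 0.5Q)q_Z - (58q_Z + (1/2)q_Z²). Setting ∂π_Z/∂q_Z = 0: 176 - 2q_Z - (1/2)(q_Y) = 0.
Yarrow's first-order condition: 131 - 3q_Y - (1/2)(q_Z) = 0.
So q_Z = (176 - (1/2)q_Y)/2 and q_Y = (131 - (1/2)q_Z)/3.
Substituting one into the other gives q_Z = 1850/23 and q_Y = 696/23.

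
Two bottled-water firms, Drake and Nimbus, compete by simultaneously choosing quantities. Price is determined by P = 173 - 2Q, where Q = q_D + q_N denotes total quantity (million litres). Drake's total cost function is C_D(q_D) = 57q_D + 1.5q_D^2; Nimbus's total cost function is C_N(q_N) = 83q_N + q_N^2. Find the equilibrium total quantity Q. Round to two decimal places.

24.05

Drake's profit: π_D = (173 - 2Q)q_D - (57q_D + (3/2)q_D²). Setting ∂π_D/∂q_D = 0: 116 - 7q_D - 2(q_N) = 0.
Nimbus's profit: π_N = (173 - 2Q)q_N - (83q_N + q_N²). Setting ∂π_N/∂q_N = 0: 90 - 6q_N - 2(q_D) = 0.
Rearranging gives the reaction functions q_D = (116 - 2q_N)/7 and q_N = (90 - 2q_D)/6.
Solving the pair: q_D = 258/19, q_N = 199/19.
Total output Q = 258/19 + 199/19 = 457/19.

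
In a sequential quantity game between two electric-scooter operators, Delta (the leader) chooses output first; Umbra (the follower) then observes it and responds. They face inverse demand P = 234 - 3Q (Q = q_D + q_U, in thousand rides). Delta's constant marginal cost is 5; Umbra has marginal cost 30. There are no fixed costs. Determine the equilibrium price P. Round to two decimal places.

68.50

The follower Umbra best-responds to any q_D: π_U = (234 - 3Q)q_U - 30q_U.
Follower FOC: 204 - 3q_D - 6q_U = 0, so q_U(q_D) = (204 - 3q_D)/6.
The leader anticipates this reaction. Substituting into P = 234 - 3Q gives P = 132 - (3/2)q_D, so π_D = (132 - (3/2)q_D)q_D - 5q_D.
Leader FOC: 127 - 3q_D = 0, so q_D = 127/3.
Then q_U = (204 - 3·(127/3))/6 = 77/6.
Total output Q = 331/6, so price P = 234 - 3·(331/6) = 137/2.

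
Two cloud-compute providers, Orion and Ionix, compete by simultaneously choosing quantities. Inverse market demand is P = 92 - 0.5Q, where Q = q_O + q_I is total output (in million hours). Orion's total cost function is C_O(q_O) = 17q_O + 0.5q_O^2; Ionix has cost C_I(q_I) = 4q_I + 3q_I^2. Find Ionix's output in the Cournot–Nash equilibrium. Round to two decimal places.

10.07

Orion's profit: π_O = (92 - 0.5Q)q_O - (17q_O + (1/2)q_O²). Setting ∂π_O/∂q_O = 0: 75 - 2q_O - (1/2)(q_I) = 0.
Ionix's profit: π_I = (92 - 0.5Q)q_I - (4q_I + 3q_I²). Setting ∂π_I/∂q_I = 0: 88 - 7q_I - (1/2)(q_O) = 0.
Best responses: q_O = (75 - (1/2)q_I)/2, q_I = (88 - (1/2)q_O)/7.
Solving the pair: q_O = 1924/55, q_I = 554/55.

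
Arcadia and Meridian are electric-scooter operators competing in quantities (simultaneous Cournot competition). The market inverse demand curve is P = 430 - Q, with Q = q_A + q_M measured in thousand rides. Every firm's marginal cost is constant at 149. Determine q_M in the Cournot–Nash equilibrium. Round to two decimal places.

93.67

Each firm earns π_i = (430 - Q)q_i - 149q_i.
First-order condition (treating rivals' output as given): 281 - 2q_i - q_j = 0.
By symmetry each firm produces the same amount; substituting q_j = q_i yields q_i = 281/3.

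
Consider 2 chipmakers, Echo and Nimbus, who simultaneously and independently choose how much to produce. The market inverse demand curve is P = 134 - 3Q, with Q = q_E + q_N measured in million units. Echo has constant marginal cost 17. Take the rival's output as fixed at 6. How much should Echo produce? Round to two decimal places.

16.50

With the rival's output fixed at 6, Echo's profit is π_E = (134 - 3·6 - 3q_E)q_E - (17q_E) = (116 - 3q_E)q_E - (17q_E).
∂π_E/∂q_E = 99 - 6q_E = 0, so q_E = 33/2.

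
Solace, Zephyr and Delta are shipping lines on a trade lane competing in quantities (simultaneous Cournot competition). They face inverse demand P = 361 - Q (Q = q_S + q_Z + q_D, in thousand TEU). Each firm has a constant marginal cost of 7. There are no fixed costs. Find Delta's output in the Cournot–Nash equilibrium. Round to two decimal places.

88.50

A representative firm's profit is π_i = q_i(361 - Q) - 7q_i.
Setting ∂π_i/∂q_i = 0 with rivals' quantities fixed: 354 - 2q_i - Σ_{j≠i} q_j = 0.
By symmetry each firm produces the same amount; substituting Σ_{j≠i} q_j = 2q_i yields q_i = 354/4 = 177/2.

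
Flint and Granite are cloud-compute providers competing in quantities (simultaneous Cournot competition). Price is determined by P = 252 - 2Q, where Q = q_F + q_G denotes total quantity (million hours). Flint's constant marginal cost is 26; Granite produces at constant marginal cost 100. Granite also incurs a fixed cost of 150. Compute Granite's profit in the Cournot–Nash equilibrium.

188

Flint's profit: π_F = (252 - 2Q)q_F - (26q_F). Setting ∂π_F/∂q_F = 0: 226 - 4q_F - 2(q_G) = 0.
Granite's profit: π_G = (252 - 2Q)q_G - (100q_G). Setting ∂π_G/∂q_G = 0: 152 - 4q_G - 2(q_F) = 0.
Best responses: q_F = (226 - 2q_G)/4, q_G = (152 - 2q_F)/4.
Substituting one into the other gives q_F = 50 and q_G = 13.
Price P = 252 - 2·63 = 126.
Granite's profit: (126 - 100)·13 - 150 = 188.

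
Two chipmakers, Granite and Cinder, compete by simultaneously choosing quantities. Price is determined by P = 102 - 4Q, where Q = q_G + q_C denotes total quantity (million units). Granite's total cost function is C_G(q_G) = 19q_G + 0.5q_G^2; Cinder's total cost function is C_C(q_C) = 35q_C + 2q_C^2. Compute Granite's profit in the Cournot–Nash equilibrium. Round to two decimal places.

Granite's profit: π_G = (102 - 4Q)q_G - (19q_G + (1/2)q_G²). Setting ∂π_G/∂q_G = 0: 83 - 9q_G - 4(q_C) = 0.
Cinder's profit: π_C = (102 - 4Q)q_C - (35q_C + 2q_C²). Setting ∂π_C/∂q_C = 0: 67 - 12q_C - 4(q_G) = 0.
Rearranging gives the reaction functions q_G = (83 - 4q_C)/9 and q_C = (67 - 4q_G)/12.
Substituting one into the other gives q_G = 182/23 and q_C = 271/92.
Price P = 102 - 4·(999/92) = 1347/23.
Granite's profit: (1347/23)·(182/23) - 19·(182/23) - (1/2)(182/23)² = 281.7732.

281.77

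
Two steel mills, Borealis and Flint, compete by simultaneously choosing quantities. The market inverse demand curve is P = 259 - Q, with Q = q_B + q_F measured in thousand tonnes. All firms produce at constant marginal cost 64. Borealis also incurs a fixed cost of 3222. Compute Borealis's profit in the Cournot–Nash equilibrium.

Each firm earns π_i = (259 - Q)q_i - 64q_i.
First-order condition (treating rivals' output as given): 195 - 2q_i - q_j = 0.
With identical firms every q_j equals q_i, so q_j = q_i and 195 = 3q_i, giving q_i = 65.
Price P = 259 - 130 = 129.
Borealis's profit: (129 - 64)·65 - 3222 = 1003.

1003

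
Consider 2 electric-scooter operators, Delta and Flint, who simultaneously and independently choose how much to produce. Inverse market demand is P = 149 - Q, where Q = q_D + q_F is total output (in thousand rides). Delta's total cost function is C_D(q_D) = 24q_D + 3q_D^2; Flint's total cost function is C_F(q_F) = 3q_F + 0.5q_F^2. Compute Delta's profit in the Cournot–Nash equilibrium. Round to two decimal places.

396.53

Delta's profit: π_D = (149 - Q)q_D - (24q_D + 3q_D²). Setting ∂π_D/∂q_D = 0: 125 - 8q_D - (q_F) = 0.
Flint's first-order condition: 146 - 3q_F - (q_D) = 0.
Rearranging gives the reaction functions q_D = (125 - q_F)/8 and q_F = (146 - q_D)/3.
Substituting one into the other gives q_D = 229/23 and q_F = 1043/23.
Price P = 149 - 1272/23 = 93.6957.
Delta's profit: 93.6957·(229/23) - 24·(229/23) - 3(229/23)² = 396.5293.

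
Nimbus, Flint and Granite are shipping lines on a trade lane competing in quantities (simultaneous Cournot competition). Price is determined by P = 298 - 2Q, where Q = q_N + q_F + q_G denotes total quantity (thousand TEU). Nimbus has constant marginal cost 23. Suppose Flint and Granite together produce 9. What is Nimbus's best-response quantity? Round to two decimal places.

With rivals' combined output fixed at 9, Nimbus's profit is π_N = (298 - 2·9 - 2q_N)q_N - (23q_N) = (280 - 2q_N)q_N - (23q_N).
∂π_N/∂q_N = 257 - 4q_N = 0, so q_N = 257/4.

64.25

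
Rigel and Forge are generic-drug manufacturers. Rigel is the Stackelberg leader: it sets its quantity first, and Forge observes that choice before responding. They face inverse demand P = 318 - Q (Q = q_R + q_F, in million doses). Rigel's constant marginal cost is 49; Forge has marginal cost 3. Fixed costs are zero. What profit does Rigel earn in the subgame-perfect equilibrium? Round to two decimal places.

The follower Forge best-responds to any q_R: π_F = (318 - Q)q_F - 3q_F.
Follower FOC: 315 - q_R - 2q_F = 0, so q_F(q_R) = (315 - q_R)/2.
The leader anticipates this reaction. Substituting into P = 318 - Q gives P = 321/2 - (1/2)q_R, so π_R = (321/2 - (1/2)q_R)q_R - 49q_R.
Maximising: ∂π_R/∂q_R = 223/2 - q_R = 0, giving q_R = 223/2.
Then q_F = (315 - 223/2)/2 = 407/4.
Price P = 318 - 853/4 = 419/4.
Rigel's profit: (419/4 - 49)·(223/2) = 6216.1250.

6216.13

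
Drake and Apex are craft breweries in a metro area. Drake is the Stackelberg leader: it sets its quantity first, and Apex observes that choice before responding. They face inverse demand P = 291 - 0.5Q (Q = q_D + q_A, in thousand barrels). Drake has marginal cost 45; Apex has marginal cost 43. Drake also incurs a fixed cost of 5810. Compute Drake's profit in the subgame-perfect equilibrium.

9074

The follower Apex best-responds to any q_D: π_A = (291 - 0.5Q)q_A - 43q_A.
Setting the follower's marginal profit to zero, 248 - (1/2)q_D - q_A = 0, i.e. q_A = (248 - (1/2)q_D).
Drake substitutes q_A(q_D) into its own profit: π_D = q_D(291 - (1/2)q_D - (248 - (1/2)q_D)/2) - 45q_D = (167 - (1/4)q_D)q_D - 45q_D.
Maximising: ∂π_D/∂q_D = 122 - (1/2)q_D = 0, giving q_D = 244.
Then q_A = (248 - (1/2)·244) = 126.
Price P = 291 - (1/2)·370 = 106.
Drake's profit: (106 - 45)·244 - 5810 = 9074.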